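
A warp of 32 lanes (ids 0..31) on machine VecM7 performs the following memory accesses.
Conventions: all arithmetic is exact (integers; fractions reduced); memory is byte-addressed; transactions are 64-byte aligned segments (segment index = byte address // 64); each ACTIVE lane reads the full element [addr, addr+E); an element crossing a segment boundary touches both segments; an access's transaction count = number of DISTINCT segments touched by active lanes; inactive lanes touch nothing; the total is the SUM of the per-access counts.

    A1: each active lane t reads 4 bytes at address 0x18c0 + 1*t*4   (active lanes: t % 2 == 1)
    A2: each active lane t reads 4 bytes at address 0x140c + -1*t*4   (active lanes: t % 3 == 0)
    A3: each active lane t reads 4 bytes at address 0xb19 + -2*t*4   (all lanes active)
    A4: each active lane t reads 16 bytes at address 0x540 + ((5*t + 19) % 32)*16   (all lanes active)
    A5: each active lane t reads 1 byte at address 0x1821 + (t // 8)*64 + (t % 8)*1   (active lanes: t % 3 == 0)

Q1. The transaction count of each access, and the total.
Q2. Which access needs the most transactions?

A1: 2 transactions
A2: 3 transactions
A3: 5 transactions
A4: 8 transactions
A5: 4 transactions

Answer: 2,3,5,8,4; total 22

Answer: A4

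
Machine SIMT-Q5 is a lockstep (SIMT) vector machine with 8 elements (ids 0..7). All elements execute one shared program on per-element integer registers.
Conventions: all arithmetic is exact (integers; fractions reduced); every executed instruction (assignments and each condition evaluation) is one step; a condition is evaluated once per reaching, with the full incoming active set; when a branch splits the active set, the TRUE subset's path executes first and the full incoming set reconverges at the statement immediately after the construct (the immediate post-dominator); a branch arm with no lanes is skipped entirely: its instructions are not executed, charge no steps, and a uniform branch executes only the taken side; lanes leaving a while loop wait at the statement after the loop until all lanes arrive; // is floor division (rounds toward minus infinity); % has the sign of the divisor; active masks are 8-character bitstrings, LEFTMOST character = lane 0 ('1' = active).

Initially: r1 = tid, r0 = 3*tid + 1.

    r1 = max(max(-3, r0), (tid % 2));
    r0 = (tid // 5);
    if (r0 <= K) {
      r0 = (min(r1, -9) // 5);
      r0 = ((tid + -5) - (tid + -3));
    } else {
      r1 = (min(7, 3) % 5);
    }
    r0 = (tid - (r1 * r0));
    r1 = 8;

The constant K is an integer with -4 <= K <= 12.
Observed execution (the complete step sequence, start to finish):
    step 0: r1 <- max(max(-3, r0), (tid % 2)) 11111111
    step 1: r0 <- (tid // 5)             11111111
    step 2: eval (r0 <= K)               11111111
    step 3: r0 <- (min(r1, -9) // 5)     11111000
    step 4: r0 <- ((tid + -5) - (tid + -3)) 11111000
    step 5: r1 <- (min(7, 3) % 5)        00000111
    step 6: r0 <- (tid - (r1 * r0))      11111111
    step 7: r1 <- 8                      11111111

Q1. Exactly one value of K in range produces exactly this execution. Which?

Answer: K = 0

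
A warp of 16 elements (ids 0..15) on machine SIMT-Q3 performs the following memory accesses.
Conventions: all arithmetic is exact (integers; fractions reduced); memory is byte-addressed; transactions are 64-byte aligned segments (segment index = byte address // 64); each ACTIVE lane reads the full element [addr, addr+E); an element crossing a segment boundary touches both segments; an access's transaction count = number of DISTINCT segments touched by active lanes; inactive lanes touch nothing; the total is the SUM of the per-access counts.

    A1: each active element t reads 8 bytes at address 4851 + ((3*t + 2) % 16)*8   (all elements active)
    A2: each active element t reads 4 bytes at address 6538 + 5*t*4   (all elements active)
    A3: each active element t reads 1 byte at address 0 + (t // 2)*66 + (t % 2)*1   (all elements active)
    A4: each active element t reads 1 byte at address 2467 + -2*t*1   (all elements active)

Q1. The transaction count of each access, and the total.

A1: 3 transactions
A2: 5 transactions
A3: 8 transactions
A4: 1 transaction

Answer: 3,5,8,1; total 17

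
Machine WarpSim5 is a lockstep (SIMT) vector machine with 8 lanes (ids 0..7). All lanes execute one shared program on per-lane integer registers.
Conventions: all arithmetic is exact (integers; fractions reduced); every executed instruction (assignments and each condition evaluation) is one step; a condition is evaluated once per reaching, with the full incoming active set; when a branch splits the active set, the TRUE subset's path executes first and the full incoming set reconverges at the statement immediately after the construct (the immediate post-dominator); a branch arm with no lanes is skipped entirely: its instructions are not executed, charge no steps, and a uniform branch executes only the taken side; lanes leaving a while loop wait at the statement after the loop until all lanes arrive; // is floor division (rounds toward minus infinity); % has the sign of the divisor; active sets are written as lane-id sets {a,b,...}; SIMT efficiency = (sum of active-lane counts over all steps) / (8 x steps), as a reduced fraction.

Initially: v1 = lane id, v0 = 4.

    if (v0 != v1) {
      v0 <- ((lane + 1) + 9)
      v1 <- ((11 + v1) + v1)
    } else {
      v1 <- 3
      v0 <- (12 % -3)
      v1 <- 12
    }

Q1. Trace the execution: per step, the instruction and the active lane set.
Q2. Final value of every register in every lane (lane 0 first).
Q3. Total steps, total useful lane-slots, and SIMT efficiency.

step 0: eval (v0 != v1)              {0,1,2,3,4,5,6,7}
step 1: v0 <- ((lane + 1) + 9)       {0,1,2,3,5,6,7}
step 2: v1 <- ((11 + v1) + v1)       {0,1,2,3,5,6,7}
step 3: v1 <- 3                      {4}
step 4: v0 <- (12 % -3)              {4}
step 5: v1 <- 12                     {4}

Answer: 6 steps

v1: 11,13,15,17,12,21,23,25
v0: 10,11,12,13,0,15,16,17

steps = 6; useful = 25; efficiency = 25/48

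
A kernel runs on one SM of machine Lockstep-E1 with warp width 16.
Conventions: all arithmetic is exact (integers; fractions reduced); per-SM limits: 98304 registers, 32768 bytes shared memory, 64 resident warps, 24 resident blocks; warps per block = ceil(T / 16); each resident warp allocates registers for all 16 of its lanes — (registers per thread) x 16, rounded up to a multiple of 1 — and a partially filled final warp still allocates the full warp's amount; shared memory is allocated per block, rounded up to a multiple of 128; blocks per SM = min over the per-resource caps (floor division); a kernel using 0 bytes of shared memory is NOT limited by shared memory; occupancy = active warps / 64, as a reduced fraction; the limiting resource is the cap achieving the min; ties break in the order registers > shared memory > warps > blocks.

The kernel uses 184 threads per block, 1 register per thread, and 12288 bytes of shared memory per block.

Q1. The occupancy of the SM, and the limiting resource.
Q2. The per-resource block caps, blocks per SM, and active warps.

Answer: occupancy 3/8, limited by shared memory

registers: 512 blocks
shared memory: 2 blocks
warps: 5 blocks
blocks: 24 blocks

Answer: 2 blocks, 24 active warps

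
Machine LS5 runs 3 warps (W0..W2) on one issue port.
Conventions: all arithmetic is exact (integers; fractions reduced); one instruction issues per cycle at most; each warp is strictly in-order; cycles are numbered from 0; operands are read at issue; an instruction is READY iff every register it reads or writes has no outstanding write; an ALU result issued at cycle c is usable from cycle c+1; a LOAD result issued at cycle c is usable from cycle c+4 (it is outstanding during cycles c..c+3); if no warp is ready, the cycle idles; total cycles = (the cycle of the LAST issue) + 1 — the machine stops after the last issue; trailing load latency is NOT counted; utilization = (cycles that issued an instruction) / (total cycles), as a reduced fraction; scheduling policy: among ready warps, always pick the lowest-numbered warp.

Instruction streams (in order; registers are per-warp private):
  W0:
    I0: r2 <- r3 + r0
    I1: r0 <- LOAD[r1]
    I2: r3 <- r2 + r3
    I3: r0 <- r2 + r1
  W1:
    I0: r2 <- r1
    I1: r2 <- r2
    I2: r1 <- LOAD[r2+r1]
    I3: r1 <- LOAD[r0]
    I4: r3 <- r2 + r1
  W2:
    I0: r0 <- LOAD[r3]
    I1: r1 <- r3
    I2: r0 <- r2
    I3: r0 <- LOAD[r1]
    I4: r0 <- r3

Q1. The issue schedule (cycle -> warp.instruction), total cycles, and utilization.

cycle 0: W0.I0
cycle 1: W0.I1
cycle 2: W0.I2
cycle 3: W1.I0
cycle 4: W1.I1
cycle 5: W0.I3
cycle 6: W1.I2
cycle 7: W2.I0
cycle 8: W2.I1
cycle 9: idle
cycle 10: W1.I3
cycle 11: W2.I2
cycle 12: W2.I3
cycle 13: idle
cycle 14: W1.I4
cycle 15: idle
cycle 16: W2.I4

Answer: 17 cycles, utilization 14/17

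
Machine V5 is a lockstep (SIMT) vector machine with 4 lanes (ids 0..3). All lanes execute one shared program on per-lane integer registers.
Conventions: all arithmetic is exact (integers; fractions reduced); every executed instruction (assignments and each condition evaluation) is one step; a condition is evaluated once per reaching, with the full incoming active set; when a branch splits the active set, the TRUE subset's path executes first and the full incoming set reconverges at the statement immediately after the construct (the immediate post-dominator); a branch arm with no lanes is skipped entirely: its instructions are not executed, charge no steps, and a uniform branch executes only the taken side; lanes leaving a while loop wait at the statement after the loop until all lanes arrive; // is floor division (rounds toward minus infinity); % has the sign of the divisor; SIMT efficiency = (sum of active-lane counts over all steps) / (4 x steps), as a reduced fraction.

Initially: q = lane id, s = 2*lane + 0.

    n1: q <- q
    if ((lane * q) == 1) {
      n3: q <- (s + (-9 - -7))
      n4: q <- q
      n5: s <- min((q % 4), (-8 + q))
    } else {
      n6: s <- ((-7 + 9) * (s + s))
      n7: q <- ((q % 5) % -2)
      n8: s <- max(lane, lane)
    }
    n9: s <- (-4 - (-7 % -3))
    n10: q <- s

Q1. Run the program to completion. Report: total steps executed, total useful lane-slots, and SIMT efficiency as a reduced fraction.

Answer: 10 steps, 28 useful, 7/10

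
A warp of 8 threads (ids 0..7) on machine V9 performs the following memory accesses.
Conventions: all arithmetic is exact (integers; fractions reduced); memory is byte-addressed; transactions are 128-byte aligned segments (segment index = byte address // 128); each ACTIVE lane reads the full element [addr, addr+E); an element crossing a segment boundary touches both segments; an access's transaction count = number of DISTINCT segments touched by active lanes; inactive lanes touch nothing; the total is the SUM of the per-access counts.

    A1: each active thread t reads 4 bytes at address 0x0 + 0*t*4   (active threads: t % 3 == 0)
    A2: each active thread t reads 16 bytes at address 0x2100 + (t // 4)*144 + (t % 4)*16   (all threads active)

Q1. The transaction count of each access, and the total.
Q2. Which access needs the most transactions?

A1: 1 transaction
A2: 2 transactions

Answer: 1,2; total 3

Answer: A2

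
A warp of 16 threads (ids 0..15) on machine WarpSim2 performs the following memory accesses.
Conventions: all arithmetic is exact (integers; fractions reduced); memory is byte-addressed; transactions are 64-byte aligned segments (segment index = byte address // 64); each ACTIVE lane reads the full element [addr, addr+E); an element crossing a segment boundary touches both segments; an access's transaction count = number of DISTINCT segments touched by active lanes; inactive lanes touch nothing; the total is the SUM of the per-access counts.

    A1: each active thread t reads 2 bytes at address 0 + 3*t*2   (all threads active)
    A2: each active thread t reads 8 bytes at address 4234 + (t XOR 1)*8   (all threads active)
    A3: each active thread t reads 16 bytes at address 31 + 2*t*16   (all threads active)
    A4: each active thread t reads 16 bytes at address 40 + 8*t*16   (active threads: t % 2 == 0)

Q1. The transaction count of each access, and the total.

A1: 2 transactions
A2: 3 transactions
A3: 9 transactions
A4: 8 transactions

Answer: 2,3,9,8; total 22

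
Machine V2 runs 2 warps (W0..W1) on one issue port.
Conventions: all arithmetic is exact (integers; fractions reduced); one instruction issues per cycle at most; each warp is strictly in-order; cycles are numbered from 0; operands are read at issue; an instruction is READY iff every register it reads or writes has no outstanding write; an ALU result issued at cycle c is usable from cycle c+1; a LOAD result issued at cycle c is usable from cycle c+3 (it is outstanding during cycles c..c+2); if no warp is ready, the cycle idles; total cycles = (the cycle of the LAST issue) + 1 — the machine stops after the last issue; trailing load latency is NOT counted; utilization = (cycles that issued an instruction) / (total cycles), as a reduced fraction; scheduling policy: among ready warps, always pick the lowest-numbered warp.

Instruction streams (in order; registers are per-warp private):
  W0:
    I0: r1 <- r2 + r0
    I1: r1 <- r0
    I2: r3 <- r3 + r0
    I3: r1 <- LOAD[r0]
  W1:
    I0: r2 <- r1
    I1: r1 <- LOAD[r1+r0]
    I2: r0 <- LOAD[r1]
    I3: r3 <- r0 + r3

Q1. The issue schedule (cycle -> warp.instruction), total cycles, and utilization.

cycle 0: W0.I0
cycle 1: W0.I1
cycle 2: W0.I2
cycle 3: W0.I3
cycle 4: W1.I0
cycle 5: W1.I1
cycle 6: idle
cycle 7: idle
cycle 8: W1.I2
cycle 9: idle
cycle 10: idle
cycle 11: W1.I3

Answer: 12 cycles, utilization 2/3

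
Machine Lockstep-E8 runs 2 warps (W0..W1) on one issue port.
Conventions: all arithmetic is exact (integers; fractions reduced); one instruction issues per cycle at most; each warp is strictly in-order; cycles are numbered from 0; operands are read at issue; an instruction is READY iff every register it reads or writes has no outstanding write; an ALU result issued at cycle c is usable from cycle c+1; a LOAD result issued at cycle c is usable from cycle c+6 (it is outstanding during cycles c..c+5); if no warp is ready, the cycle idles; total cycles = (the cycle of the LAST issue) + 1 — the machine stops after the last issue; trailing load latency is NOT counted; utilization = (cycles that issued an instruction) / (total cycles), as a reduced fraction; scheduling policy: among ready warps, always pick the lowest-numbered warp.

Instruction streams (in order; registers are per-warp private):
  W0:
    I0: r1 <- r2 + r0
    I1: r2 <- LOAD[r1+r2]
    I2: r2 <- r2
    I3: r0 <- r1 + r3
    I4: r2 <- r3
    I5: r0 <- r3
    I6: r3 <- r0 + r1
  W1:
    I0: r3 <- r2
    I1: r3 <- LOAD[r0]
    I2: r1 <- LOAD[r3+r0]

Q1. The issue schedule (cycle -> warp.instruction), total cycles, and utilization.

cycle 0: W0.I0
cycle 1: W0.I1
cycle 2: W1.I0
cycle 3: W1.I1
cycle 4: idle
cycle 5: idle
cycle 6: idle
cycle 7: W0.I2
cycle 8: W0.I3
cycle 9: W0.I4
cycle 10: W0.I5
cycle 11: W0.I6
cycle 12: W1.I2

Answer: 13 cycles, utilization 10/13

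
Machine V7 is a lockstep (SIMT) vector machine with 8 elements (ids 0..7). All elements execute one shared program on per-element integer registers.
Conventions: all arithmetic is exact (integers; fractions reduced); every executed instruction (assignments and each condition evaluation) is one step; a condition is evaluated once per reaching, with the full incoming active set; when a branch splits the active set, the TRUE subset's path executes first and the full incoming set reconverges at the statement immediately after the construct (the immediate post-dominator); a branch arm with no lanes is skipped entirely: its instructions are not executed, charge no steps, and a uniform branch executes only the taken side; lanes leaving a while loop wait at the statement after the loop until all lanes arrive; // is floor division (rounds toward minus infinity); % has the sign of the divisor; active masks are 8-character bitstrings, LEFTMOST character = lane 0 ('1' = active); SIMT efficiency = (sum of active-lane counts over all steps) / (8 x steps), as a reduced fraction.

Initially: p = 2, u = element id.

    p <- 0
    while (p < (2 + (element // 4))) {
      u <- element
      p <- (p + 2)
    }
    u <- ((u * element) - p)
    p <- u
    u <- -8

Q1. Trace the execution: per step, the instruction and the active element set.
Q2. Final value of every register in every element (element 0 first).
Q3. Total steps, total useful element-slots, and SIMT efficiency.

step 0: p <- 0                       11111111
step 1: eval (p < (2 + (element // 4))) 11111111
step 2: u <- element                 11111111
step 3: p <- (p + 2)                 11111111
step 4: eval (p < (2 + (element // 4))) 11111111
step 5: u <- element                 00001111
step 6: p <- (p + 2)                 00001111
step 7: eval (p < (2 + (element // 4))) 00001111
step 8: u <- ((u * element) - p)     11111111
step 9: p <- u                       11111111
step 10: u <- -8                      11111111

Answer: 11 steps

p: -2,-1,2,7,12,21,32,45
u: -8,-8,-8,-8,-8,-8,-8,-8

steps = 11; useful = 76; efficiency = 76/88 = 19/22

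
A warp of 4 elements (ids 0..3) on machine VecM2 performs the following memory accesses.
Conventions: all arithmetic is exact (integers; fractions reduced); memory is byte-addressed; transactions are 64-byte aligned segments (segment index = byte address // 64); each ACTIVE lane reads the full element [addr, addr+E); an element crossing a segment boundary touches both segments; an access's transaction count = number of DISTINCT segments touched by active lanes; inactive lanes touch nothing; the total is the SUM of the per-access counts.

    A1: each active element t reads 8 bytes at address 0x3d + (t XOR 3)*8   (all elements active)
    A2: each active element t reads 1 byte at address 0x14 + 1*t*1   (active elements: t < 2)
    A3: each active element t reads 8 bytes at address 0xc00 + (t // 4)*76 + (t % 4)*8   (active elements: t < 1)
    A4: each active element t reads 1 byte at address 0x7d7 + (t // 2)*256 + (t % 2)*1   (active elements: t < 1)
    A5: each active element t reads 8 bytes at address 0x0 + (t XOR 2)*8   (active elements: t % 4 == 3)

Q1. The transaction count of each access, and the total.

A1: 2 transactions
A2: 1 transaction
A3: 1 transaction
A4: 1 transaction
A5: 1 transaction

Answer: 2,1,1,1,1; total 6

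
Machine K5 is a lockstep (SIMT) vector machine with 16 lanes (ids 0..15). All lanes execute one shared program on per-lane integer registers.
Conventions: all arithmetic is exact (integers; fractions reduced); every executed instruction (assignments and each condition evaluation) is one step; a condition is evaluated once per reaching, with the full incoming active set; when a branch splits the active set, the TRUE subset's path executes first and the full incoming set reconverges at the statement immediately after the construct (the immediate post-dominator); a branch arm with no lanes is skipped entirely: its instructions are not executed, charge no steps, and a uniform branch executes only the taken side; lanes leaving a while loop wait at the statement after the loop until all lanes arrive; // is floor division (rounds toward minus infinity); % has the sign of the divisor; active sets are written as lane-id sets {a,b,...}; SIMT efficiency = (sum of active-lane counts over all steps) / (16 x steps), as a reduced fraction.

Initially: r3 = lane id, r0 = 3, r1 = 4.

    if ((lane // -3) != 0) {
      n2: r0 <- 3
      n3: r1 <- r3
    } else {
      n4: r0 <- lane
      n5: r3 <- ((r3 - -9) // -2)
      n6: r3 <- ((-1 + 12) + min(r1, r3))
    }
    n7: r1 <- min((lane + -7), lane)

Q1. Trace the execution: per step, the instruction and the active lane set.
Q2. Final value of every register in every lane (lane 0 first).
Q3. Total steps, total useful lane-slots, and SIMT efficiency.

step 0: eval ((lane // -3) != 0)     {0,1,2,3,4,5,6,7,8,9,10,11,12,13,14,15}
step 1: r0 <- 3                      {1,2,3,4,5,6,7,8,9,10,11,12,13,14,15}
step 2: r1 <- r3                     {1,2,3,4,5,6,7,8,9,10,11,12,13,14,15}
step 3: r0 <- lane                   {0}
step 4: r3 <- ((r3 - -9) // -2)      {0}
step 5: r3 <- ((-1 + 12) + min(r1, r3)) {0}
step 6: r1 <- min((lane + -7), lane) {0,1,2,3,4,5,6,7,8,9,10,11,12,13,14,15}

Answer: 7 steps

r3: 6,1,2,3,4,5,6,7,8,9,10,11,12,13,14,15
r0: 0,3,3,3,3,3,3,3,3,3,3,3,3,3,3,3
r1: -7,-6,-5,-4,-3,-2,-1,0,1,2,3,4,5,6,7,8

steps = 7; useful = 65; efficiency = 65/112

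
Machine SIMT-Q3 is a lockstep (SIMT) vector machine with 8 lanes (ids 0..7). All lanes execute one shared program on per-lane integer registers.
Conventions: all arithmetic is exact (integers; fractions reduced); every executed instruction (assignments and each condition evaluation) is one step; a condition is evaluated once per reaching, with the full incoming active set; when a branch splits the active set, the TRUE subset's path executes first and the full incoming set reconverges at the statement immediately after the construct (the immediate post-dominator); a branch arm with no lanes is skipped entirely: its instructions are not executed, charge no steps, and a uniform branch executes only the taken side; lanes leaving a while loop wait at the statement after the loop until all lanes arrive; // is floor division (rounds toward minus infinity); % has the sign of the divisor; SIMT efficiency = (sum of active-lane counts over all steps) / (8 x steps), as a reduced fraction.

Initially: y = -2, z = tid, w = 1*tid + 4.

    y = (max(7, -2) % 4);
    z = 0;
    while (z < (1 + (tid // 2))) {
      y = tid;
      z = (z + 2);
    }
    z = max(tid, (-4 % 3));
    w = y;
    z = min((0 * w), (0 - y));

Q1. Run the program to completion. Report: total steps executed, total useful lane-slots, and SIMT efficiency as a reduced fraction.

Answer: 12 steps, 84 useful, 7/8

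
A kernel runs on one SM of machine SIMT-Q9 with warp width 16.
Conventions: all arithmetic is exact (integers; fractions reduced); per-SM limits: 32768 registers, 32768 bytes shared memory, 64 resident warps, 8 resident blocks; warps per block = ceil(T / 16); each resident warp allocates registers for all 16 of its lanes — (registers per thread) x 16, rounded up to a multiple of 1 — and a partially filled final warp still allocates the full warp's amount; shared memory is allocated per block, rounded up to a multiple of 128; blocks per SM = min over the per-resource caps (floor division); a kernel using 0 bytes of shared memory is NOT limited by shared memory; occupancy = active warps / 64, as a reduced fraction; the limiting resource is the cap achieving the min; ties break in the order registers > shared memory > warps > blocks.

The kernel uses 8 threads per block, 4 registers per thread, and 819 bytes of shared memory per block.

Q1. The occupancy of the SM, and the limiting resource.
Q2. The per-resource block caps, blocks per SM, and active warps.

Answer: occupancy 1/8, limited by blocks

registers: 512 blocks
shared memory: 36 blocks
warps: 64 blocks
blocks: 8 blocks

Answer: 8 blocks, 8 active warps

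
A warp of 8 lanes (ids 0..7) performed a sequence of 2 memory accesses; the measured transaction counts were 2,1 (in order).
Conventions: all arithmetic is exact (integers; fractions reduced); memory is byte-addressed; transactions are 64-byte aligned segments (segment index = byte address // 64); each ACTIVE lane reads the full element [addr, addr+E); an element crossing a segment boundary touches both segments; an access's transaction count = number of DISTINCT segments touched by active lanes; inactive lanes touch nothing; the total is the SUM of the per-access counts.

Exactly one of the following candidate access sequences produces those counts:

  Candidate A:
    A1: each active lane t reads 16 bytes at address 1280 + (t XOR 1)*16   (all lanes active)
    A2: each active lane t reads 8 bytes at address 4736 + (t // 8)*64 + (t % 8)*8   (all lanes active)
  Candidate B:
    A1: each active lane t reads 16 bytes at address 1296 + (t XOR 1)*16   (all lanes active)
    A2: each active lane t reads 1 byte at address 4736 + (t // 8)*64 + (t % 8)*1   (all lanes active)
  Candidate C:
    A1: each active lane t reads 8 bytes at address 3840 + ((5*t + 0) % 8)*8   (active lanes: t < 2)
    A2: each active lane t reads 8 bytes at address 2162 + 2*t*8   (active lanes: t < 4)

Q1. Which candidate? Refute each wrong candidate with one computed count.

B: A1 gives 3 transactions, not 2
C: A1 gives 1 transaction, not 2
A: all counts match (2,1)

Answer: A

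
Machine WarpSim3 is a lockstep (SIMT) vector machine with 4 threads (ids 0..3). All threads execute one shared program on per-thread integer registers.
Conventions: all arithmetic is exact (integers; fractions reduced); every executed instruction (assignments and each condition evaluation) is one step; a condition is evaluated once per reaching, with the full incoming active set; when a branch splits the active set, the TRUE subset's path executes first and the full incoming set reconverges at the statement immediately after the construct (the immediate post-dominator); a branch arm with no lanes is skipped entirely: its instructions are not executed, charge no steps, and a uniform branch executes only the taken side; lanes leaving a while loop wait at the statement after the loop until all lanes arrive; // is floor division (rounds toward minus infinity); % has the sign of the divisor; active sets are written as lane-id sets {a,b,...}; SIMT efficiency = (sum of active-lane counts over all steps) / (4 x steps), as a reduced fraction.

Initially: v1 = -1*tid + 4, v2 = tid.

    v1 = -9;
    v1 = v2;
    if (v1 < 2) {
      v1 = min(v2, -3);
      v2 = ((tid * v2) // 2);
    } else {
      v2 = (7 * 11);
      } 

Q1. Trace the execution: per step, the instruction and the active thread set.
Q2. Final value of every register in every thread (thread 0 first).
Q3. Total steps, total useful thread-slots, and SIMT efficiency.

step 0: v1 <- -9                     {0,1,2,3}
step 1: v1 <- v2                     {0,1,2,3}
step 2: eval (v1 < 2)                {0,1,2,3}
step 3: v1 <- min(v2, -3)            {0,1}
step 4: v2 <- ((tid * v2) // 2)      {0,1}
step 5: v2 <- (7 * 11)               {2,3}

Answer: 6 steps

v1: -3,-3,2,3
v2: 0,0,77,77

steps = 6; useful = 18; efficiency = 18/24 = 3/4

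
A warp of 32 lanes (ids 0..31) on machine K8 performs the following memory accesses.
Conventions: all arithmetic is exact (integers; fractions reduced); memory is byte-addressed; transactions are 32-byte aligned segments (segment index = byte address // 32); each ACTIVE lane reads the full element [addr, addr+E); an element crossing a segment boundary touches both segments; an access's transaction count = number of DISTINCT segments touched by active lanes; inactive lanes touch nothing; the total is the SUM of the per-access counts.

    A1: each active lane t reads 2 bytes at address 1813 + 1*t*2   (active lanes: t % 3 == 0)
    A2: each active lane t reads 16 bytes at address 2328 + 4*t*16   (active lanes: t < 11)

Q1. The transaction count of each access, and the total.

A1: 3 transactions
A2: 22 transactions

Answer: 3,22; total 25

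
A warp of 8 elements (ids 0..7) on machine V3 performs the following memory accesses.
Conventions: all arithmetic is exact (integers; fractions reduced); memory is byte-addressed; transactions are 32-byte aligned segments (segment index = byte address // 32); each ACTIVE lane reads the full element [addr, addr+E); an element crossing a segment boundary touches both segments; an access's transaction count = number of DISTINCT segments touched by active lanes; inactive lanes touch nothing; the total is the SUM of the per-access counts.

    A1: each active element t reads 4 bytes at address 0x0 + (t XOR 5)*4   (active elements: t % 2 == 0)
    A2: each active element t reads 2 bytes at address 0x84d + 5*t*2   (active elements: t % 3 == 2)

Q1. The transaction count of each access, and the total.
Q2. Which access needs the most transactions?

A1: 1 transaction
A2: 2 transactions

Answer: 1,2; total 3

Answer: A2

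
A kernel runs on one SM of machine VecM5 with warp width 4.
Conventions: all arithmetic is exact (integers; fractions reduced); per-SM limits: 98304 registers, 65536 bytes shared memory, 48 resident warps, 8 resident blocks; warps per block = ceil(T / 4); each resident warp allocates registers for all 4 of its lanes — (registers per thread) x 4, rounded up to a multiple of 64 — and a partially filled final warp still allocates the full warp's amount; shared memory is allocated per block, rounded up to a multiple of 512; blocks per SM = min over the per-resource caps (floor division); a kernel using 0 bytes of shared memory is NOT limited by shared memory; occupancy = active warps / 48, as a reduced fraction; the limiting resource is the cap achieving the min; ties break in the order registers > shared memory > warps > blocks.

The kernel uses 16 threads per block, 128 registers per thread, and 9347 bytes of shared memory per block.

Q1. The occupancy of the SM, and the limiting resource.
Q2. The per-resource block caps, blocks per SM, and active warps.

Answer: occupancy 1/2, limited by shared memory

registers: 48 blocks
shared memory: 6 blocks
warps: 12 blocks
blocks: 8 blocks

Answer: 6 blocks, 24 active warps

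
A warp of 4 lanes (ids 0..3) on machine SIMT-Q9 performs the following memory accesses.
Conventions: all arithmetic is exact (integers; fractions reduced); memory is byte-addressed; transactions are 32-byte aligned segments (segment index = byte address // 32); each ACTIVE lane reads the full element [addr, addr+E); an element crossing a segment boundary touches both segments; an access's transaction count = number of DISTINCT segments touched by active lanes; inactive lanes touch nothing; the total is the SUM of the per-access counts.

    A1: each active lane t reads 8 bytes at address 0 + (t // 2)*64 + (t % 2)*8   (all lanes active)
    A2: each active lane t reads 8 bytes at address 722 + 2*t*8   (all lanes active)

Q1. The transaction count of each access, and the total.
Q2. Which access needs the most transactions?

A1: 2 transactions
A2: 3 transactions

Answer: 2,3; total 5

Answer: A2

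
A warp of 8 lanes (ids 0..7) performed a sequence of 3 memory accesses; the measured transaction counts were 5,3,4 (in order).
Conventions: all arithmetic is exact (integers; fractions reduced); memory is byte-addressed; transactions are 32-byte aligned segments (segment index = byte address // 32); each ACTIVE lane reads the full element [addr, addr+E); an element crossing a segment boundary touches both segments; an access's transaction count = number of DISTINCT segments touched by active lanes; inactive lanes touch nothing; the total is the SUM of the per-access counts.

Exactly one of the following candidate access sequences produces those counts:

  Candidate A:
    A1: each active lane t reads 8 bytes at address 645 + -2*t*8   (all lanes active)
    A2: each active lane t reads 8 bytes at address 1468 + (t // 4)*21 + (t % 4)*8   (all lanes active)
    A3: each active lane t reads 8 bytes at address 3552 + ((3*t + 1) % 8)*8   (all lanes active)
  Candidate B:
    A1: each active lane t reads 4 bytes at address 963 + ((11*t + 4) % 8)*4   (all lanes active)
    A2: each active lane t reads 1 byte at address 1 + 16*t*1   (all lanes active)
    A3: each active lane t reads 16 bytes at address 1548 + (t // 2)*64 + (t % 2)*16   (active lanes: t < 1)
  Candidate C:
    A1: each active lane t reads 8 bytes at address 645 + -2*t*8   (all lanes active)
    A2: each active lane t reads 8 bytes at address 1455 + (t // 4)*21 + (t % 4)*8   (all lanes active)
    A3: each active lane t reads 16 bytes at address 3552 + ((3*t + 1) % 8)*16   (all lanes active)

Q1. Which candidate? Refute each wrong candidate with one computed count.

A: A3 gives 2 transactions, not 4
B: A1 gives 2 transactions, not 5
C: all counts match (5,3,4)

Answer: C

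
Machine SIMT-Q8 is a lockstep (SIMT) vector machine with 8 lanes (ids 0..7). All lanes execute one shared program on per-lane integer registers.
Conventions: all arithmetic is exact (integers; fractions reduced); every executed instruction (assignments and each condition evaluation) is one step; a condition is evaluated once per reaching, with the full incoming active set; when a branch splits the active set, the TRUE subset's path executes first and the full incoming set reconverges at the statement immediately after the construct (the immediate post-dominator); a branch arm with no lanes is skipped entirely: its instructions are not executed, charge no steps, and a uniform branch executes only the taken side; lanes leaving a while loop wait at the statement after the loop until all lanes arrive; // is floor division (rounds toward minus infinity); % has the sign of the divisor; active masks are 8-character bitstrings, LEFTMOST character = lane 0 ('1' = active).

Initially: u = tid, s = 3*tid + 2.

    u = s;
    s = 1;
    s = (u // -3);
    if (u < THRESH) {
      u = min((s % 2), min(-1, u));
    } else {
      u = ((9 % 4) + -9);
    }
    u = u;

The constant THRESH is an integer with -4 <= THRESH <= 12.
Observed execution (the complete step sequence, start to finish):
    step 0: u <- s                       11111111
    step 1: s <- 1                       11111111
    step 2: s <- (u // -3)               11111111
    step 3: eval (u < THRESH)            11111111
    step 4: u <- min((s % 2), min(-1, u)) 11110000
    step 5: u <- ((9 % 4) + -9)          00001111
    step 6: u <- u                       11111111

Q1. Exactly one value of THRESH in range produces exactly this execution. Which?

Answer: THRESH = 12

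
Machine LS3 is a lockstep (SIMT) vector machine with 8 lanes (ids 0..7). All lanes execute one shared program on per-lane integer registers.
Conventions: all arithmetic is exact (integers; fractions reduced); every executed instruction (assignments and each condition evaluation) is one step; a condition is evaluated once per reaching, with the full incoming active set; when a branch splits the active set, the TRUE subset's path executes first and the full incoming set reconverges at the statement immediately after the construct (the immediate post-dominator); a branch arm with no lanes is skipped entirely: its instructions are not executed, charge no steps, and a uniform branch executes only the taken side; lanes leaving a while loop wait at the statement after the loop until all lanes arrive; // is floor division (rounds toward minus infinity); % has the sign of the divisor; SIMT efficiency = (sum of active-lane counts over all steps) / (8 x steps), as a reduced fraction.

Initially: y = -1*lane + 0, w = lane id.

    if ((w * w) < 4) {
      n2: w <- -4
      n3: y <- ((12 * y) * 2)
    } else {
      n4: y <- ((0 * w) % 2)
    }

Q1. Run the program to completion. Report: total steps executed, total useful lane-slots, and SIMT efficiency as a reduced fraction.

Answer: 4 steps, 18 useful, 9/16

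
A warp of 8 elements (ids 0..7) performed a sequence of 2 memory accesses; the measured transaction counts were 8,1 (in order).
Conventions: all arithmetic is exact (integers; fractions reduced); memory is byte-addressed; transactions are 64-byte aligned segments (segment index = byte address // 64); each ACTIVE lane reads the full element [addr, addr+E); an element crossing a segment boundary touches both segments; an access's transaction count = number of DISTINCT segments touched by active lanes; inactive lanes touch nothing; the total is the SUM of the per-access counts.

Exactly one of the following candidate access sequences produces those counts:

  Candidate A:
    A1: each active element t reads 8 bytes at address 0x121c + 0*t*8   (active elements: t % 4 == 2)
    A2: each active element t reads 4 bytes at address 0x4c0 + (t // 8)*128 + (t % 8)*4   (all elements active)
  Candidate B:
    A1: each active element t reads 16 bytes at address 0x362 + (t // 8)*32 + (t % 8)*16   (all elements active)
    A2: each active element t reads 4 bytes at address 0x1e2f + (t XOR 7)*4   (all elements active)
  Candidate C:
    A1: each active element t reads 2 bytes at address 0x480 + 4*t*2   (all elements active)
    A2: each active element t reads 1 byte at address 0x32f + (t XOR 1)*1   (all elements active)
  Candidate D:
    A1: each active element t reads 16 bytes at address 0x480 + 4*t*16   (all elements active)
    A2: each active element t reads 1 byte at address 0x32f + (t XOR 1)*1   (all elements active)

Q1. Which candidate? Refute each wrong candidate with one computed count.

A: A1 gives 1 transaction, not 8
B: A1 gives 3 transactions, not 8
C: A1 gives 1 transaction, not 8
D: all counts match (8,1)

Answer: D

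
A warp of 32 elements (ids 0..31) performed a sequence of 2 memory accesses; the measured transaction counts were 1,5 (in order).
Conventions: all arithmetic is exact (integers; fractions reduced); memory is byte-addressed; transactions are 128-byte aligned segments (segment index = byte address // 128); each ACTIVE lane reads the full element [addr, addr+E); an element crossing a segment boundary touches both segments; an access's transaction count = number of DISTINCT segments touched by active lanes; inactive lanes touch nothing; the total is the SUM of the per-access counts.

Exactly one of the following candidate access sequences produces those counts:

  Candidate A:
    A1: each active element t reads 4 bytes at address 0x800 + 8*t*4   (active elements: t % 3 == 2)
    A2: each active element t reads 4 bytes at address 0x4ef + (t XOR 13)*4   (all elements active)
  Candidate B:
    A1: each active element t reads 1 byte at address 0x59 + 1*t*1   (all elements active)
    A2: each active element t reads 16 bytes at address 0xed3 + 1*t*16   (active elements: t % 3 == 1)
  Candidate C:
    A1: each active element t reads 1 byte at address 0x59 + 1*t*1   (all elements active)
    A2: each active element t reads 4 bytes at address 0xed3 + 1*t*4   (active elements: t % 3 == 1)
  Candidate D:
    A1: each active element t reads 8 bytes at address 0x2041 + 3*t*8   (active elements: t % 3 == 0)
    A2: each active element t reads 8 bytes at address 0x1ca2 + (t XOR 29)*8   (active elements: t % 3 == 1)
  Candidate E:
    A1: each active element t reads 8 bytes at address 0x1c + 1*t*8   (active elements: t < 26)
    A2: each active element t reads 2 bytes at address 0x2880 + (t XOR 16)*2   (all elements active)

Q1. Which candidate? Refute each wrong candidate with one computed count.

A: A1 gives 8 transactions, not 1
C: A2 gives 2 transactions, not 5
D: A1 gives 7 transactions, not 1
E: A1 gives 2 transactions, not 1
B: all counts match (1,5)

Answer: B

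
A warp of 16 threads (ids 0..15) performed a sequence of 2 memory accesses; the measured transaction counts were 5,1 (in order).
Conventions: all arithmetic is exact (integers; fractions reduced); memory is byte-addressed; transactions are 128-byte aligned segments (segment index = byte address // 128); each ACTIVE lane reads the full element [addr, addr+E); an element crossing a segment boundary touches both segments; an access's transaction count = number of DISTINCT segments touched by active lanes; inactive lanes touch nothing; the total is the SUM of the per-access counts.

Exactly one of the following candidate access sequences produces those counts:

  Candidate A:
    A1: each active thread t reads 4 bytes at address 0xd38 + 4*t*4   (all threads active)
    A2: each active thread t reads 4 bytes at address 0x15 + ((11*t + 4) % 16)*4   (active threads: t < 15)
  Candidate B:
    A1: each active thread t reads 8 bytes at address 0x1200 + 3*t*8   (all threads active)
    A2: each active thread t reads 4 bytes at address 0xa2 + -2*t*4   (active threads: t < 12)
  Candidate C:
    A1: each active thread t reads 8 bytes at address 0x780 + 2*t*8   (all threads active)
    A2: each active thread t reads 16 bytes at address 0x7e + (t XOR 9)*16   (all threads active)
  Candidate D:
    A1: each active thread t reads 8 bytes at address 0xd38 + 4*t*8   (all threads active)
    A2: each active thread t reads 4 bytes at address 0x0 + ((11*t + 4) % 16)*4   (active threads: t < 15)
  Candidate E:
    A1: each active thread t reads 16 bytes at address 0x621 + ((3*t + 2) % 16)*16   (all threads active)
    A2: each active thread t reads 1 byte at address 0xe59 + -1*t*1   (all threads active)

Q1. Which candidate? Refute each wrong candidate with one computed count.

A: A1 gives 3 transactions, not 5
B: A1 gives 3 transactions, not 5
C: A1 gives 2 transactions, not 5
E: A1 gives 3 transactions, not 5
D: all counts match (5,1)

Answer: D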